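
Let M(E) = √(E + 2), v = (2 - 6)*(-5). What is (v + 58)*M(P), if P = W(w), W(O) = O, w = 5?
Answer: 78*√7 ≈ 206.37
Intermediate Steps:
P = 5
v = 20 (v = -4*(-5) = 20)
M(E) = √(2 + E)
(v + 58)*M(P) = (20 + 58)*√(2 + 5) = 78*√7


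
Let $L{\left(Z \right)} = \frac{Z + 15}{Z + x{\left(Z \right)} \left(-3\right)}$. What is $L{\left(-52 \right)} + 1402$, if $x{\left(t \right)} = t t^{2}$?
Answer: $\frac{591324307}{421772} \approx 1402.0$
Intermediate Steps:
$x{\left(t \right)} = t^{3}$
$L{\left(Z \right)} = \frac{15 + Z}{Z - 3 Z^{3}}$ ($L{\left(Z \right)} = \frac{Z + 15}{Z + Z^{3} \left(-3\right)} = \frac{15 + Z}{Z - 3 Z^{3}}$)
$L{\left(-52 \right)} + 1402 = \frac{-15 - -52}{\left(-1\right) \left(-52\right) + 3 \left(-52\right)^{3}} + 1402 = \frac{-15 + 52}{52 + 3 \left(-140608\right)} + 1402 = \frac{1}{52 - 421824} \cdot 37 + 1402 = \frac{1}{-421772} \cdot 37 + 1402 = \left(- \frac{1}{421772}\right) 37 + 1402 = - \frac{37}{421772} + 1402 = \frac{591324307}{421772}$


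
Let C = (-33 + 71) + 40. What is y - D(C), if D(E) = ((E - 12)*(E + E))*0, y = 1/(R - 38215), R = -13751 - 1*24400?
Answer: -1/76366 ≈ -1.3095e-5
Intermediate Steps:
R = -38151 (R = -13751 - 24400 = -38151)
C = 78 (C = 38 + 40 = 78)
y = -1/76366 (y = 1/(-38151 - 38215) = 1/(-76366) = -1/76366 ≈ -1.3095e-5)
D(E) = 0 (D(E) = ((-12 + E)*(2*E))*0 = (2*E*(-12 + E))*0 = 0)
y - D(C) = -1/76366 - 1*0 = -1/76366 + 0 = -1/76366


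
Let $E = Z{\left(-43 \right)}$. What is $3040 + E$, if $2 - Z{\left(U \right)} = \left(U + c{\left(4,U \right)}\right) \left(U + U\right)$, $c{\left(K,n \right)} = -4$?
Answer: $-1000$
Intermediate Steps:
$Z{\left(U \right)} = 2 - 2 U \left(-4 + U\right)$ ($Z{\left(U \right)} = 2 - \left(U - 4\right) \left(U + U\right) = 2 - \left(-4 + U\right) 2 U = 2 - 2 U \left(-4 + U\right)$)
$E = -4040$ ($E = 2 - 2 \left(-43\right)^{2} + 8 \left(-43\right) = 2 - 3698 - 344 = -4040$)
$3040 + E = 3040 - 4040 = -1000$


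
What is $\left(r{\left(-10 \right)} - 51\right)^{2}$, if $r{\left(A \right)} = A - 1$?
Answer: $3844$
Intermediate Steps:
$r{\left(A \right)} = -1 + A$
$\left(r{\left(-10 \right)} - 51\right)^{2} = \left(\left(-1 - 10\right) - 51\right)^{2} = \left(-11 - 51\right)^{2} = \left(-62\right)^{2} = 3844$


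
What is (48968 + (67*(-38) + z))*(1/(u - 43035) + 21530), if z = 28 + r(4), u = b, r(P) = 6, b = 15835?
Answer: 3400672106193/3400 ≈ 1.0002e+9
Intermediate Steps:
u = 15835
z = 34 (z = 28 + 6 = 34)
(48968 + (67*(-38) + z))*(1/(u - 43035) + 21530) = (48968 + (67*(-38) + 34))*(1/(15835 - 43035) + 21530) = (48968 + (-2546 + 34))*(1/(-27200) + 21530) = (48968 - 2512)*(-1/27200 + 21530) = 46456*(585615999/27200) = 3400672106193/3400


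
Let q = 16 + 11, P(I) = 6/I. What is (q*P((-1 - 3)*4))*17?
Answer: -1377/8 ≈ -172.13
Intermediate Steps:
q = 27
(q*P((-1 - 3)*4))*17 = (27*(6/(((-1 - 3)*4))))*17 = (27*(6/((-4*4))))*17 = (27*(6/(-16)))*17 = (27*(6*(-1/16)))*17 = (27*(-3/8))*17 = -81/8*17 = -1377/8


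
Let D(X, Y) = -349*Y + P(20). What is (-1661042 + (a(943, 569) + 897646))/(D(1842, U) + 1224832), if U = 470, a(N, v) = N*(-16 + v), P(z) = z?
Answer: -241917/1060822 ≈ -0.22805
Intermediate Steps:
D(X, Y) = 20 - 349*Y (D(X, Y) = -349*Y + 20 = 20 - 349*Y)
(-1661042 + (a(943, 569) + 897646))/(D(1842, U) + 1224832) = (-1661042 + (943*(-16 + 569) + 897646))/((20 - 349*470) + 1224832) = (-1661042 + (943*553 + 897646))/((20 - 164030) + 1224832) = (-1661042 + (521479 + 897646))/(-164010 + 1224832) = (-1661042 + 1419125)/1060822 = -241917*1/1060822 = -241917/1060822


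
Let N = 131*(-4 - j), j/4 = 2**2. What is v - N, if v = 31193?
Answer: 33813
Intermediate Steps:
j = 16 (j = 4*2**2 = 4*4 = 16)
N = -2620 (N = 131*(-4 - 1*16) = 131*(-4 - 16) = 131*(-20) = -2620)
v - N = 31193 - 1*(-2620) = 31193 + 2620 = 33813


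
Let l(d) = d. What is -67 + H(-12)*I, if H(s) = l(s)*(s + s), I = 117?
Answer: 33629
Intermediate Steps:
H(s) = 2*s² (H(s) = s*(s + s) = s*(2*s) = 2*s²)
-67 + H(-12)*I = -67 + (2*(-12)²)*117 = -67 + (2*144)*117 = -67 + 288*117 = -67 + 33696 = 33629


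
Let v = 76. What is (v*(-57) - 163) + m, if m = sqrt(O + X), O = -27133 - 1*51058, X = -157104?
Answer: -4495 + I*sqrt(235295) ≈ -4495.0 + 485.07*I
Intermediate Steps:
O = -78191 (O = -27133 - 51058 = -78191)
m = I*sqrt(235295) (m = sqrt(-78191 - 157104) = sqrt(-235295) = I*sqrt(235295) ≈ 485.07*I)
(v*(-57) - 163) + m = (76*(-57) - 163) + I*sqrt(235295) = (-4332 - 163) + I*sqrt(235295) = -4495 + I*sqrt(235295)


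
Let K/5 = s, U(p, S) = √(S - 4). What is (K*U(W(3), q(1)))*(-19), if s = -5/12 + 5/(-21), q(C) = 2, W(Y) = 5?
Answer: 5225*I*√2/84 ≈ 87.967*I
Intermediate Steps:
U(p, S) = √(-4 + S)
s = -55/84 (s = -5*1/12 + 5*(-1/21) = -5/12 - 5/21 = -55/84 ≈ -0.65476)
K = -275/84 (K = 5*(-55/84) = -275/84 ≈ -3.2738)
(K*U(W(3), q(1)))*(-19) = -275*√(-4 + 2)/84*(-19) = -275*I*√2/84*(-19) = 5225*I*√2/84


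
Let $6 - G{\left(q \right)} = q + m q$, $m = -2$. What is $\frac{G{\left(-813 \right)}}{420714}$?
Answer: $- \frac{269}{140238} \approx -0.0019182$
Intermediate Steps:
$G{\left(q \right)} = 6 + q$ ($G{\left(q \right)} = 6 - \left(q - 2 q\right) = 6 - - q = 6 + q$)
$\frac{G{\left(-813 \right)}}{420714} = \frac{6 - 813}{420714} = \left(-807\right) \frac{1}{420714} = - \frac{269}{140238}$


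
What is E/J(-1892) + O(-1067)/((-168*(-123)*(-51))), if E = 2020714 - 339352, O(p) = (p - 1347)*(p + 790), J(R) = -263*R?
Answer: 10582319005/3855871404 ≈ 2.7445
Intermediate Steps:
O(p) = (-1347 + p)*(790 + p)
E = 1681362
E/J(-1892) + O(-1067)/((-168*(-123)*(-51))) = 1681362/((-263*(-1892))) + (-1064130 + (-1067)**2 - 557*(-1067))/((-168*(-123)*(-51))) = 1681362/497596 + (-1064130 + 1138489 + 594319)/((20664*(-51))) = 1681362*(1/497596) + 668678/(-1053864) = 840681/248798 + 668678*(-1/1053864) = 840681/248798 - 19667/30996 = 10582319005/3855871404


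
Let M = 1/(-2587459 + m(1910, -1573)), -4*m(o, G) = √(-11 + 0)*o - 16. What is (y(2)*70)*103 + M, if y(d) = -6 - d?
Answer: 2*(-27542200*√11 + 149244404401*I)/(5*(-1034982*I + 191*√11)) ≈ -57680.0 + 1.4901e-8*I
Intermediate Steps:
m(o, G) = 4 - I*o*√11/4 (m(o, G) = -(√(-11 + 0)*o - 16)/4 = -(√(-11)*o - 16)/4 = -((I*√11)*o - 16)/4 = -(I*o*√11 - 16)/4 = -(-16 + I*o*√11)/4 = 4 - I*o*√11/4)
M = 1/(-2587455 - 955*I*√11/2) (M = 1/(-2587459 + (4 - ¼*I*1910*√11)) = 1/(-2587459 + (4 - 955*I*√11/2)) = 1/(-2587455 - 955*I*√11/2) ≈ -3.8648e-7 + 2.37e-10*I)
(y(2)*70)*103 + M = ((-6 - 1*2)*70)*103 + (-2069964/5355940708075 + 382*I*√11/5355940708075) = ((-6 - 2)*70)*103 + (-2069964/5355940708075 + 382*I*√11/5355940708075) = -8*70*103 + (-2069964/5355940708075 + 382*I*√11/5355940708075) = -560*103 + (-2069964/5355940708075 + 382*I*√11/5355940708075) = -57680 + (-2069964/5355940708075 + 382*I*√11/5355940708075) = -308930660043835964/5355940708075 + 382*I*√11/5355940708075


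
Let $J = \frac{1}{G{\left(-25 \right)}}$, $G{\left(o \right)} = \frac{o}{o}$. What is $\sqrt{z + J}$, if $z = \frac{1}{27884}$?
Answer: $\frac{13 \sqrt{1150215}}{13942} \approx 1.0$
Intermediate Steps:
$G{\left(o \right)} = 1$
$z = \frac{1}{27884} \approx 3.5863 \cdot 10^{-5}$
$J = 1$ ($J = 1^{-1} = 1$)
$\sqrt{z + J} = \sqrt{\frac{1}{27884} + 1} = \sqrt{\frac{27885}{27884}} = \frac{13 \sqrt{1150215}}{13942}$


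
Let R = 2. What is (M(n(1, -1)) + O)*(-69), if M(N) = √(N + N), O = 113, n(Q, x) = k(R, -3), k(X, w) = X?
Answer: -7935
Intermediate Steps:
n(Q, x) = 2
M(N) = √2*√N (M(N) = √(2*N) = √2*√N)
(M(n(1, -1)) + O)*(-69) = (√2*√2 + 113)*(-69) = (2 + 113)*(-69) = 115*(-69) = -7935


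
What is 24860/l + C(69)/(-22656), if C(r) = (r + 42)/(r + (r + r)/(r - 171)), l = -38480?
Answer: -2699104149/4177388800 ≈ -0.64612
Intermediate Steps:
C(r) = (42 + r)/(r + 2*r/(-171 + r)) (C(r) = (42 + r)/(r + (2*r)/(-171 + r)) = (42 + r)/(r + 2*r/(-171 + r)))
24860/l + C(69)/(-22656) = 24860/(-38480) + ((-7182 + 69² - 129*69)/(69*(-169 + 69)))/(-22656) = 24860*(-1/38480) + ((1/69)*(-7182 + 4761 - 8901)/(-100))*(-1/22656) = -1243/1924 + ((1/69)*(-1/100)*(-11322))*(-1/22656) = -1243/1924 + (1887/1150)*(-1/22656) = -1243/1924 - 629/8684800 = -2699104149/4177388800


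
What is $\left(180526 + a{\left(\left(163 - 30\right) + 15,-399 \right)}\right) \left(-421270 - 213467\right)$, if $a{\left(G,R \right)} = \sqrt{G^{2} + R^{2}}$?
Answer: $-114586531662 - 634737 \sqrt{181105} \approx -1.1486 \cdot 10^{11}$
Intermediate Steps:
$\left(180526 + a{\left(\left(163 - 30\right) + 15,-399 \right)}\right) \left(-421270 - 213467\right) = \left(180526 + \sqrt{\left(\left(163 - 30\right) + 15\right)^{2} + \left(-399\right)^{2}}\right) \left(-421270 - 213467\right) = \left(180526 + \sqrt{\left(\left(163 - 30\right) + 15\right)^{2} + 159201}\right) \left(-634737\right) = \left(180526 + \sqrt{\left(133 + 15\right)^{2} + 159201}\right) \left(-634737\right) = \left(180526 + \sqrt{148^{2} + 159201}\right) \left(-634737\right) = \left(180526 + \sqrt{21904 + 159201}\right) \left(-634737\right) = \left(180526 + \sqrt{181105}\right) \left(-634737\right) = -114586531662 - 634737 \sqrt{181105}$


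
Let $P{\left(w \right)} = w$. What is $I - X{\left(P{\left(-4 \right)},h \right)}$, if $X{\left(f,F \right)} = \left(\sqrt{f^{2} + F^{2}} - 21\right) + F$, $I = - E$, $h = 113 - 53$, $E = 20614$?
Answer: $-20653 - 4 \sqrt{226} \approx -20713.0$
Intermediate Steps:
$h = 60$
$I = -20614$ ($I = \left(-1\right) 20614 = -20614$)
$X{\left(f,F \right)} = -21 + F + \sqrt{F^{2} + f^{2}}$ ($X{\left(f,F \right)} = \left(\sqrt{F^{2} + f^{2}} - 21\right) + F = \left(-21 + \sqrt{F^{2} + f^{2}}\right) + F = -21 + F + \sqrt{F^{2} + f^{2}}$)
$I - X{\left(P{\left(-4 \right)},h \right)} = -20614 - \left(-21 + 60 + \sqrt{60^{2} + \left(-4\right)^{2}}\right) = -20614 - \left(-21 + 60 + \sqrt{3600 + 16}\right) = -20614 - \left(-21 + 60 + \sqrt{3616}\right) = -20614 - \left(-21 + 60 + 4 \sqrt{226}\right) = -20614 - \left(39 + 4 \sqrt{226}\right) = -20653 - 4 \sqrt{226}$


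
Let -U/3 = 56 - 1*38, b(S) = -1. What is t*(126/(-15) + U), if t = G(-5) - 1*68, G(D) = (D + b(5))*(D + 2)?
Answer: 3120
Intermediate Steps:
U = -54 (U = -3*(56 - 1*38) = -3*(56 - 38) = -3*18 = -54)
G(D) = (-1 + D)*(2 + D) (G(D) = (D - 1)*(D + 2) = (-1 + D)*(2 + D))
t = -50 (t = (-2 - 5 + (-5)**2) - 1*68 = (-2 - 5 + 25) - 68 = 18 - 68 = -50)
t*(126/(-15) + U) = -50*(126/(-15) - 54) = -50*(126*(-1/15) - 54) = -50*(-42/5 - 54) = -50*(-312/5) = 3120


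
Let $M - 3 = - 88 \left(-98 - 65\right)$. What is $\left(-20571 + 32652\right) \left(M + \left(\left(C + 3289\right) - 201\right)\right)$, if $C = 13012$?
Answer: $367830207$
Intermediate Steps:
$M = 14347$ ($M = 3 - 88 \left(-98 - 65\right) = 3 - -14344 = 3 + 14344 = 14347$)
$\left(-20571 + 32652\right) \left(M + \left(\left(C + 3289\right) - 201\right)\right) = \left(-20571 + 32652\right) \left(14347 + \left(\left(13012 + 3289\right) - 201\right)\right) = 12081 \left(14347 + \left(16301 - 201\right)\right) = 12081 \left(14347 + 16100\right) = 12081 \cdot 30447 = 367830207$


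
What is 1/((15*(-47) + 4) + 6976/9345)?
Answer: -9345/6543869 ≈ -0.0014281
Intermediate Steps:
1/((15*(-47) + 4) + 6976/9345) = 1/((-705 + 4) + 6976*(1/9345)) = 1/(-701 + 6976/9345) = 1/(-6543869/9345) = -9345/6543869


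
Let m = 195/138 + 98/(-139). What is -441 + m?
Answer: -2815227/6394 ≈ -440.29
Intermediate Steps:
m = 4527/6394 (m = 195*(1/138) + 98*(-1/139) = 65/46 - 98/139 = 4527/6394 ≈ 0.70801)
-441 + m = -441 + 4527/6394 = -2815227/6394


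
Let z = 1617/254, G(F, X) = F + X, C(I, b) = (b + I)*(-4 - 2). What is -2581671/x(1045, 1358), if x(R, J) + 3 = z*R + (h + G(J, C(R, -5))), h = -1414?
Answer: -655744434/89819 ≈ -7300.7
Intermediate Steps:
C(I, b) = -6*I - 6*b (C(I, b) = (I + b)*(-6) = -6*I - 6*b)
z = 1617/254 (z = 1617*(1/254) = 1617/254 ≈ 6.3661)
x(R, J) = -1387 + J + 93*R/254 (x(R, J) = -3 + (1617*R/254 + (-1414 + (J + (-6*R - 6*(-5))))) = -3 + (1617*R/254 + (-1414 + (J + (-6*R + 30)))) = -3 + (1617*R/254 + (-1414 + (J + (30 - 6*R)))) = -3 + (1617*R/254 + (-1414 + (30 + J - 6*R))) = -3 + (1617*R/254 + (-1384 + J - 6*R)) = -3 + (-1384 + J + 93*R/254) = -1387 + J + 93*R/254)
-2581671/x(1045, 1358) = -2581671/(-1387 + 1358 + (93/254)*1045) = -2581671/(-1387 + 1358 + 97185/254) = -2581671/89819/254 = -2581671*254/89819 = -655744434/89819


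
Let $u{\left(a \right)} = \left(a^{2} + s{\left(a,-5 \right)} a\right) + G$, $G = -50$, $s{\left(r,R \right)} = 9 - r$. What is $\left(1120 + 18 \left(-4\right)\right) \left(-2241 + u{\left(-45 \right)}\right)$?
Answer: $-2825408$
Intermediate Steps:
$u{\left(a \right)} = -50 + a^{2} + a \left(9 - a\right)$ ($u{\left(a \right)} = \left(a^{2} + \left(9 - a\right) a\right) - 50 = \left(a^{2} + a \left(9 - a\right)\right) - 50 = -50 + a^{2} + a \left(9 - a\right)$)
$\left(1120 + 18 \left(-4\right)\right) \left(-2241 + u{\left(-45 \right)}\right) = \left(1120 + 18 \left(-4\right)\right) \left(-2241 + \left(-50 + 9 \left(-45\right)\right)\right) = \left(1120 - 72\right) \left(-2241 - 455\right) = 1048 \left(-2241 - 455\right) = 1048 \left(-2696\right) = -2825408$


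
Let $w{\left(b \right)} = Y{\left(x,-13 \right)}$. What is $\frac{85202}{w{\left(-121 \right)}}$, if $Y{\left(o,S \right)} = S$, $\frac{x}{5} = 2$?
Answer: $-6554$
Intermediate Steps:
$x = 10$ ($x = 5 \cdot 2 = 10$)
$w{\left(b \right)} = -13$
$\frac{85202}{w{\left(-121 \right)}} = \frac{85202}{-13} = 85202 \left(- \frac{1}{13}\right) = -6554$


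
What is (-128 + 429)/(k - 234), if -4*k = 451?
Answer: -1204/1387 ≈ -0.86806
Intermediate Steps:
k = -451/4 (k = -¼*451 = -451/4 ≈ -112.75)
(-128 + 429)/(k - 234) = (-128 + 429)/(-451/4 - 234) = 301/(-1387/4) = 301*(-4/1387) = -1204/1387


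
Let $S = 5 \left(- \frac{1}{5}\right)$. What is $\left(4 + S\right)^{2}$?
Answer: $9$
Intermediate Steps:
$S = -1$ ($S = 5 \left(\left(-1\right) \frac{1}{5}\right) = 5 \left(- \frac{1}{5}\right) = -1$)
$\left(4 + S\right)^{2} = \left(4 - 1\right)^{2} = 3^{2} = 9$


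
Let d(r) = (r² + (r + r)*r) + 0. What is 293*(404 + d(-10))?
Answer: 206272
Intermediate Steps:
d(r) = 3*r² (d(r) = (r² + (2*r)*r) + 0 = (r² + 2*r²) + 0 = 3*r² + 0 = 3*r²)
293*(404 + d(-10)) = 293*(404 + 3*(-10)²) = 293*(404 + 3*100) = 293*(404 + 300) = 293*704 = 206272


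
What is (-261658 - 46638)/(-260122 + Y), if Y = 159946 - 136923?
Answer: 308296/237099 ≈ 1.3003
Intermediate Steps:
Y = 23023
(-261658 - 46638)/(-260122 + Y) = (-261658 - 46638)/(-260122 + 23023) = -308296/(-237099) = -308296*(-1/237099) = 308296/237099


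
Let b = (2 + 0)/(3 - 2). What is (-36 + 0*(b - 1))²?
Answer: 1296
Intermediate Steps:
b = 2 (b = 2/1 = 2*1 = 2)
(-36 + 0*(b - 1))² = (-36 + 0*(2 - 1))² = (-36 + 0*1)² = (-36 + 0)² = (-36)² = 1296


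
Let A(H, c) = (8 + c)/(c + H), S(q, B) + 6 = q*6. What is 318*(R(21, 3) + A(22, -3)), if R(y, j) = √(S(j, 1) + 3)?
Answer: 1590/19 + 318*√15 ≈ 1315.3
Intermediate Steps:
S(q, B) = -6 + 6*q (S(q, B) = -6 + q*6 = -6 + 6*q)
A(H, c) = (8 + c)/(H + c)
R(y, j) = √(-3 + 6*j) (R(y, j) = √((-6 + 6*j) + 3) = √(-3 + 6*j))
318*(R(21, 3) + A(22, -3)) = 318*(√(-3 + 6*3) + (8 - 3)/(22 - 3)) = 318*(√(-3 + 18) + 5/19) = 318*(√15 + (1/19)*5) = 318*(√15 + 5/19) = 318*(5/19 + √15) = 1590/19 + 318*√15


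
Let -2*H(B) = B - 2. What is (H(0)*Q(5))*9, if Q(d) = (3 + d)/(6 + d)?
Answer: 72/11 ≈ 6.5455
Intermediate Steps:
Q(d) = (3 + d)/(6 + d)
H(B) = 1 - B/2 (H(B) = -(B - 2)/2 = -(-2 + B)/2 = 1 - B/2)
(H(0)*Q(5))*9 = ((1 - ½*0)*((3 + 5)/(6 + 5)))*9 = ((1 + 0)*(8/11))*9 = (1*((1/11)*8))*9 = (1*(8/11))*9 = (8/11)*9 = 72/11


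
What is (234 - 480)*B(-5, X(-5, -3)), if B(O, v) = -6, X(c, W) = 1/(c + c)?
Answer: 1476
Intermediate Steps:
X(c, W) = 1/(2*c)
(234 - 480)*B(-5, X(-5, -3)) = (234 - 480)*(-6) = -246*(-6) = 1476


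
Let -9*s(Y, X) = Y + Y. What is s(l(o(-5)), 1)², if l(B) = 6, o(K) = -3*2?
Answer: 16/9 ≈ 1.7778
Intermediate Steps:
o(K) = -6
s(Y, X) = -2*Y/9 (s(Y, X) = -(Y + Y)/9 = -2*Y/9)
s(l(o(-5)), 1)² = (-2/9*6)² = (-4/3)² = 16/9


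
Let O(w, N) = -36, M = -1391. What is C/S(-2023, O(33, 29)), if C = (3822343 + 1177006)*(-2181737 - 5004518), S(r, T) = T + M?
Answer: 35926596747995/1427 ≈ 2.5176e+10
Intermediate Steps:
S(r, T) = -1391 + T (S(r, T) = T - 1391 = -1391 + T)
C = -35926596747995 (C = 4999349*(-7186255) = -35926596747995)
C/S(-2023, O(33, 29)) = -35926596747995/(-1391 - 36) = -35926596747995/(-1427) = -35926596747995*(-1/1427) = 35926596747995/1427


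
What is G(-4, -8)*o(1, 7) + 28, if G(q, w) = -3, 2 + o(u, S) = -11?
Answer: 67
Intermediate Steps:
o(u, S) = -13 (o(u, S) = -2 - 11 = -13)
G(-4, -8)*o(1, 7) + 28 = -3*(-13) + 28 = 39 + 28 = 67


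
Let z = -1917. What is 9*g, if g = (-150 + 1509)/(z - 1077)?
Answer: -4077/998 ≈ -4.0852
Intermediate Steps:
g = -453/998 (g = (-150 + 1509)/(-1917 - 1077) = 1359/(-2994) = 1359*(-1/2994) = -453/998 ≈ -0.45391)
9*g = 9*(-453/998) = -4077/998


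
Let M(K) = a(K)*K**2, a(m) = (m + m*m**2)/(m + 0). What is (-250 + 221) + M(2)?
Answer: -9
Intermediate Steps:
a(m) = (m + m**3)/m
M(K) = K**2*(1 + K**2) (M(K) = (1 + K**2)*K**2 = K**2*(1 + K**2))
(-250 + 221) + M(2) = (-250 + 221) + (2**2 + 2**4) = -29 + (4 + 16) = -29 + 20 = -9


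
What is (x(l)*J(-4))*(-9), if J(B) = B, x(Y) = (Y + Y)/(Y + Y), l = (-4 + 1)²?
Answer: 36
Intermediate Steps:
l = 9 (l = (-3)² = 9)
x(Y) = 1 (x(Y) = (2*Y)/((2*Y)) = (2*Y)*(1/(2*Y)) = 1)
(x(l)*J(-4))*(-9) = (1*(-4))*(-9) = -4*(-9) = 36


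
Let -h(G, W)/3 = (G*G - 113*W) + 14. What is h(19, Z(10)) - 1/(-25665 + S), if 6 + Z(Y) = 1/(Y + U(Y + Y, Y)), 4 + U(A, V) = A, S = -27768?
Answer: -4370552209/1389258 ≈ -3146.0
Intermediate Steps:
U(A, V) = -4 + A
Z(Y) = -6 + 1/(-4 + 3*Y) (Z(Y) = -6 + 1/(Y + (-4 + (Y + Y))) = -6 + 1/(Y + (-4 + 2*Y)) = -6 + 1/(-4 + 3*Y))
h(G, W) = -42 - 3*G² + 339*W (h(G, W) = -3*((G*G - 113*W) + 14) = -3*((G² - 113*W) + 14) = -3*(14 + G² - 113*W) = -42 - 3*G² + 339*W)
h(19, Z(10)) - 1/(-25665 + S) = (-42 - 3*19² + 339*((25 - 18*10)/(-4 + 3*10))) - 1/(-25665 - 27768) = (-42 - 3*361 + 339*((25 - 180)/(-4 + 30))) - 1/(-53433) = (-42 - 1083 + 339*(-155/26)) - 1*(-1/53433) = (-42 - 1083 + 339*((1/26)*(-155))) + 1/53433 = (-42 - 1083 + 339*(-155/26)) + 1/53433 = (-42 - 1083 - 52545/26) + 1/53433 = -81795/26 + 1/53433 = -4370552209/1389258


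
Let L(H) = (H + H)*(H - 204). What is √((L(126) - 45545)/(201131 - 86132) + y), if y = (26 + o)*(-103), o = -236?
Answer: √286044277071831/114999 ≈ 147.07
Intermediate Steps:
L(H) = 2*H*(-204 + H) (L(H) = (2*H)*(-204 + H) = 2*H*(-204 + H))
y = 21630 (y = (26 - 236)*(-103) = -210*(-103) = 21630)
√((L(126) - 45545)/(201131 - 86132) + y) = √((2*126*(-204 + 126) - 45545)/(201131 - 86132) + 21630) = √((2*126*(-78) - 45545)/114999 + 21630) = √((-19656 - 45545)*(1/114999) + 21630) = √(-65201*1/114999 + 21630) = √(-65201/114999 + 21630) = √(2487363169/114999) = √286044277071831/114999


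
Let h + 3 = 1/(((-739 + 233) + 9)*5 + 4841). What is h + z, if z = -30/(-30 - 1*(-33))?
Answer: -30627/2356 ≈ -13.000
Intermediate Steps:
h = -7067/2356 (h = -3 + 1/(((-739 + 233) + 9)*5 + 4841) = -3 + 1/((-506 + 9)*5 + 4841) = -3 + 1/(-497*5 + 4841) = -3 + 1/(-2485 + 4841) = -3 + 1/2356 = -7067/2356 ≈ -2.9996)
z = -10 (z = -30/(-30 + 33) = -30/3 = (1/3)*(-30) = -10)
h + z = -7067/2356 - 10 = -30627/2356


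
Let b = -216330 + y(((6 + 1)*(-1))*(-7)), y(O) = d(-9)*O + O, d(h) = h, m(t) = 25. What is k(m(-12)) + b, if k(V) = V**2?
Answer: -216097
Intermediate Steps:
y(O) = -8*O (y(O) = -9*O + O = -8*O)
b = -216722 (b = -216330 - 8*(6 + 1)*(-1)*(-7) = -216330 - 8*7*(-1)*(-7) = -216330 - (-56)*(-7) = -216330 - 8*49 = -216330 - 392 = -216722)
k(m(-12)) + b = 25**2 - 216722 = 625 - 216722 = -216097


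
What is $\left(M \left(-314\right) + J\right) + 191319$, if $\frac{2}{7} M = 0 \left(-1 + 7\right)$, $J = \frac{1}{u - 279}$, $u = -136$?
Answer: $\frac{79397384}{415} \approx 1.9132 \cdot 10^{5}$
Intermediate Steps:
$J = - \frac{1}{415}$ ($J = \frac{1}{-136 - 279} = \frac{1}{-415} = - \frac{1}{415} \approx -0.0024096$)
$M = 0$ ($M = \frac{7 \cdot 0 \left(-1 + 7\right)}{2} = \frac{7 \cdot 0 \cdot 6}{2} = \frac{7}{2} \cdot 0 = 0$)
$\left(M \left(-314\right) + J\right) + 191319 = \left(0 \left(-314\right) - \frac{1}{415}\right) + 191319 = \left(0 - \frac{1}{415}\right) + 191319 = - \frac{1}{415} + 191319 = \frac{79397384}{415}$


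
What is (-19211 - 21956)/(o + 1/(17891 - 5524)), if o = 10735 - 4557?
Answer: -72730327/10914761 ≈ -6.6635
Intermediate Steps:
o = 6178
(-19211 - 21956)/(o + 1/(17891 - 5524)) = (-19211 - 21956)/(6178 + 1/(17891 - 5524)) = -41167/(6178 + 1/12367) = -41167/76403327/12367 = -41167*12367/76403327 = -72730327/10914761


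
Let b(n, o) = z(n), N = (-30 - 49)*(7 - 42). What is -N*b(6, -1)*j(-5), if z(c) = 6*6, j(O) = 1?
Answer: -99540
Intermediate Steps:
z(c) = 36
N = 2765 (N = -79*(-35) = 2765)
b(n, o) = 36
-N*b(6, -1)*j(-5) = -2765*36 = -99540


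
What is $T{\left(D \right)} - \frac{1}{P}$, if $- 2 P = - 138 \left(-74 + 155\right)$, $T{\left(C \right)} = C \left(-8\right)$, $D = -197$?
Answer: $\frac{8808263}{5589} \approx 1576.0$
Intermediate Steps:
$T{\left(C \right)} = - 8 C$
$P = 5589$ ($P = - \frac{\left(-138\right) \left(-74 + 155\right)}{2} = - \frac{\left(-138\right) 81}{2} = \left(- \frac{1}{2}\right) \left(-11178\right) = 5589$)
$T{\left(D \right)} - \frac{1}{P} = \left(-8\right) \left(-197\right) - \frac{1}{5589} = 1576 - \frac{1}{5589} = \frac{8808263}{5589}$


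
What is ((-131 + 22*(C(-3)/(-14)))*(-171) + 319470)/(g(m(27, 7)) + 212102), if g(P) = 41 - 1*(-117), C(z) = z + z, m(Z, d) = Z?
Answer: 2381811/1485820 ≈ 1.6030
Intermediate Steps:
C(z) = 2*z
g(P) = 158 (g(P) = 41 + 117 = 158)
((-131 + 22*(C(-3)/(-14)))*(-171) + 319470)/(g(m(27, 7)) + 212102) = ((-131 + 22*((2*(-3))/(-14)))*(-171) + 319470)/(158 + 212102) = ((-131 + 22*(-6*(-1/14)))*(-171) + 319470)/212260 = ((-131 + 22*(3/7))*(-171) + 319470)*(1/212260) = ((-131 + 66/7)*(-171) + 319470)*(1/212260) = (-851/7*(-171) + 319470)*(1/212260) = (145521/7 + 319470)*(1/212260) = (2381811/7)*(1/212260) = 2381811/1485820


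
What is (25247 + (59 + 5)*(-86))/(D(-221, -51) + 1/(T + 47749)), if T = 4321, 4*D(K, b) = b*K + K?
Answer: 171336335/23973896 ≈ 7.1468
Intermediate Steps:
D(K, b) = K/4 + K*b/4 (D(K, b) = (b*K + K)/4 = (K*b + K)/4 = (K + K*b)/4 = K/4 + K*b/4)
(25247 + (59 + 5)*(-86))/(D(-221, -51) + 1/(T + 47749)) = (25247 + (59 + 5)*(-86))/((¼)*(-221)*(1 - 51) + 1/(4321 + 47749)) = (25247 + 64*(-86))/((¼)*(-221)*(-50) + 1/52070) = (25247 - 5504)/(5525/2 + 1/52070) = 19743/(71921688/26035) = 19743*(26035/71921688) = 171336335/23973896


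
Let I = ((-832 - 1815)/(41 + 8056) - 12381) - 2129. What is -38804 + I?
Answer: -431686105/8097 ≈ -53314.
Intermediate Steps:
I = -117490117/8097 (I = (-2647/8097 - 12381) - 2129 = -100251604/8097 - 2129 = -117490117/8097 ≈ -14510.)
-38804 + I = -38804 - 117490117/8097 = -431686105/8097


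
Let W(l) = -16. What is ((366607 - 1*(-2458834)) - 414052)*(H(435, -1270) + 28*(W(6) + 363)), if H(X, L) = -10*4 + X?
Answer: 24381554179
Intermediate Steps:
H(X, L) = -40 + X
((366607 - 1*(-2458834)) - 414052)*(H(435, -1270) + 28*(W(6) + 363)) = ((366607 - 1*(-2458834)) - 414052)*((-40 + 435) + 28*(-16 + 363)) = ((366607 + 2458834) - 414052)*(395 + 28*347) = (2825441 - 414052)*(395 + 9716) = 2411389*10111 = 24381554179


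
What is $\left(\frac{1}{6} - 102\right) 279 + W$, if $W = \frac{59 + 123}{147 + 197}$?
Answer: $- \frac{4886687}{172} \approx -28411.0$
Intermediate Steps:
$W = \frac{91}{172}$ ($W = \frac{182}{344} = 182 \cdot \frac{1}{344} = \frac{91}{172} \approx 0.52907$)
$\left(\frac{1}{6} - 102\right) 279 + W = \left(\frac{1}{6} - 102\right) 279 + \frac{91}{172} = \left(- \frac{611}{6}\right) 279 + \frac{91}{172} = - \frac{56823}{2} + \frac{91}{172} = - \frac{4886687}{172}$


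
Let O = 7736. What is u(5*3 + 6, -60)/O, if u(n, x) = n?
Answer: 21/7736 ≈ 0.0027146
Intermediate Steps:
u(5*3 + 6, -60)/O = (5*3 + 6)/7736 = (15 + 6)*(1/7736) = 21*(1/7736) = 21/7736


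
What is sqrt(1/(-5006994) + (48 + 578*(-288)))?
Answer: I*sqrt(4172047275456053970)/5006994 ≈ 407.94*I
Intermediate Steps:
sqrt(1/(-5006994) + (48 + 578*(-288))) = sqrt(-1/5006994 + (48 - 166464)) = sqrt(-1/5006994 - 166416) = sqrt(-833243913505/5006994) = I*sqrt(4172047275456053970)/5006994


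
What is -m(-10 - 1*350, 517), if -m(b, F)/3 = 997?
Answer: 2991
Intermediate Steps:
m(b, F) = -2991 (m(b, F) = -3*997 = -2991)
-m(-10 - 1*350, 517) = -1*(-2991) = 2991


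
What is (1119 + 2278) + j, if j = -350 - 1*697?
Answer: 2350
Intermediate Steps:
j = -1047 (j = -350 - 697 = -1047)
(1119 + 2278) + j = (1119 + 2278) - 1047 = 3397 - 1047 = 2350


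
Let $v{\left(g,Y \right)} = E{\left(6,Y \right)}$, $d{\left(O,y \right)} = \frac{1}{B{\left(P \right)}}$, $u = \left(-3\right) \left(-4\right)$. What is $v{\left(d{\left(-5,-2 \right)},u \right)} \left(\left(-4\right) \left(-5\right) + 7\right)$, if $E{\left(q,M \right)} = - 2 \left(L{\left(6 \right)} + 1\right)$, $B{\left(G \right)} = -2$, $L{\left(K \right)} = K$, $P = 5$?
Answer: $-378$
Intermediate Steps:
$E{\left(q,M \right)} = -14$ ($E{\left(q,M \right)} = - 2 \left(6 + 1\right) = \left(-2\right) 7 = -14$)
$u = 12$
$d{\left(O,y \right)} = - \frac{1}{2}$ ($d{\left(O,y \right)} = \frac{1}{-2} = - \frac{1}{2}$)
$v{\left(g,Y \right)} = -14$
$v{\left(d{\left(-5,-2 \right)},u \right)} \left(\left(-4\right) \left(-5\right) + 7\right) = - 14 \left(\left(-4\right) \left(-5\right) + 7\right) = - 14 \left(20 + 7\right) = \left(-14\right) 27 = -378$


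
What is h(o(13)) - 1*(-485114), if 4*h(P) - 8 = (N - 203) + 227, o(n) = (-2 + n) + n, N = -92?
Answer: 485099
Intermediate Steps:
o(n) = -2 + 2*n
h(P) = -15 (h(P) = 2 + ((-92 - 203) + 227)/4 = 2 + (-295 + 227)/4 = 2 + (1/4)*(-68) = 2 - 17 = -15)
h(o(13)) - 1*(-485114) = -15 - 1*(-485114) = -15 + 485114 = 485099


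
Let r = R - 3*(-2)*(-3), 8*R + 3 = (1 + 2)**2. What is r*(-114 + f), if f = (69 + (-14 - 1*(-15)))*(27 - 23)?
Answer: -5727/2 ≈ -2863.5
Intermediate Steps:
R = 3/4 (R = -3/8 + (1 + 2)**2/8 = -3/8 + (1/8)*3**2 = -3/8 + (1/8)*9 = -3/8 + 9/8 = 3/4 ≈ 0.75000)
f = 280 (f = (69 + (-14 + 15))*4 = (69 + 1)*4 = 70*4 = 280)
r = -69/4 (r = 3/4 - 3*(-2)*(-3) = 3/4 - (-6)*(-3) = 3/4 - 1*18 = 3/4 - 18 = -69/4 ≈ -17.250)
r*(-114 + f) = -69*(-114 + 280)/4 = -69/4*166 = -5727/2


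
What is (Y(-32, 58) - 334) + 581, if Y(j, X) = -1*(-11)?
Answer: 258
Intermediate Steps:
Y(j, X) = 11
(Y(-32, 58) - 334) + 581 = (11 - 334) + 581 = -323 + 581 = 258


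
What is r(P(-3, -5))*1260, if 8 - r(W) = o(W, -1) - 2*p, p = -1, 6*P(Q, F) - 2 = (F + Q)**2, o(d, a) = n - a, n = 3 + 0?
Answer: 2520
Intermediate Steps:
n = 3
o(d, a) = 3 - a
P(Q, F) = 1/3 + (F + Q)**2/6
r(W) = 2 (r(W) = 8 - ((3 - 1*(-1)) - 2*(-1)) = 8 - ((3 + 1) + 2) = 8 - (4 + 2) = 8 - 1*6 = 8 - 6 = 2)
r(P(-3, -5))*1260 = 2*1260 = 2520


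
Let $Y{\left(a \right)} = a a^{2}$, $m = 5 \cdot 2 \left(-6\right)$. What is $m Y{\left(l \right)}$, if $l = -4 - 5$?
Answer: $43740$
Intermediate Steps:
$m = -60$ ($m = 10 \left(-6\right) = -60$)
$l = -9$ ($l = -4 - 5 = -9$)
$Y{\left(a \right)} = a^{3}$
$m Y{\left(l \right)} = - 60 \left(-9\right)^{3} = \left(-60\right) \left(-729\right) = 43740$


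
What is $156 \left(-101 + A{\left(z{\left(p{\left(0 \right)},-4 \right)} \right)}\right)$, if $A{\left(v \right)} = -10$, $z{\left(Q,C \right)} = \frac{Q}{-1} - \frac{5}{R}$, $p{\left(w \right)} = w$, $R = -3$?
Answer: $-17316$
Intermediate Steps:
$z{\left(Q,C \right)} = \frac{5}{3} - Q$ ($z{\left(Q,C \right)} = \frac{Q}{-1} - \frac{5}{-3} = Q \left(-1\right) - - \frac{5}{3} = - Q + \frac{5}{3} = \frac{5}{3} - Q$)
$156 \left(-101 + A{\left(z{\left(p{\left(0 \right)},-4 \right)} \right)}\right) = 156 \left(-101 - 10\right) = 156 \left(-111\right) = -17316$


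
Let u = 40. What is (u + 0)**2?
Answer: 1600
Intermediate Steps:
(u + 0)**2 = (40 + 0)**2 = 40**2 = 1600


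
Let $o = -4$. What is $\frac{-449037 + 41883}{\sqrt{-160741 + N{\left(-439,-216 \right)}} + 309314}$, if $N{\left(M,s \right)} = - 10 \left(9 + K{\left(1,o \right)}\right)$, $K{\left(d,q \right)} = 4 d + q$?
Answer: $- \frac{125938432356}{95675311427} + \frac{407154 i \sqrt{160831}}{95675311427} \approx -1.3163 + 0.0017066 i$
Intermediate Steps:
$K{\left(d,q \right)} = q + 4 d$
$N{\left(M,s \right)} = -90$ ($N{\left(M,s \right)} = - 10 \left(9 + \left(-4 + 4 \cdot 1\right)\right) = - 10 \left(9 + \left(-4 + 4\right)\right) = - 10 \left(9 + 0\right) = \left(-10\right) 9 = -90$)
$\frac{-449037 + 41883}{\sqrt{-160741 + N{\left(-439,-216 \right)}} + 309314} = \frac{-449037 + 41883}{\sqrt{-160741 - 90} + 309314} = - \frac{407154}{\sqrt{-160831} + 309314} = - \frac{407154}{i \sqrt{160831} + 309314} = - \frac{407154}{309314 + i \sqrt{160831}}$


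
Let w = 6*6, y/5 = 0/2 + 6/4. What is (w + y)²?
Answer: 7569/4 ≈ 1892.3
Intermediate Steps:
y = 15/2 (y = 5*(0/2 + 6/4) = 5*(0*(½) + 6*(¼)) = 5*(0 + 3/2) = 5*(3/2) = 15/2 ≈ 7.5000)
w = 36
(w + y)² = (36 + 15/2)² = (87/2)² = 7569/4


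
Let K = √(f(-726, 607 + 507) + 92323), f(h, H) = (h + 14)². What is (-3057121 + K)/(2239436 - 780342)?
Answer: -3057121/1459094 + √599267/1459094 ≈ -2.0947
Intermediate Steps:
f(h, H) = (14 + h)²
K = √599267 (K = √((14 - 726)² + 92323) = √((-712)² + 92323) = √(506944 + 92323) = √599267 ≈ 774.12)
(-3057121 + K)/(2239436 - 780342) = (-3057121 + √599267)/(2239436 - 780342) = (-3057121 + √599267)/1459094 = (-3057121 + √599267)*(1/1459094) = -3057121/1459094 + √599267/1459094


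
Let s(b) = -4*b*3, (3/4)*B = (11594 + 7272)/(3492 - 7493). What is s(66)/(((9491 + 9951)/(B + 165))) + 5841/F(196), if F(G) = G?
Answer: 177891262329/7623169316 ≈ 23.336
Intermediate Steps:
B = -75464/12003 (B = 4*((11594 + 7272)/(3492 - 7493))/3 = 4*(18866/(-4001))/3 = 4*(18866*(-1/4001))/3 = (4/3)*(-18866/4001) = -75464/12003 ≈ -6.2871)
s(b) = -12*b
s(66)/(((9491 + 9951)/(B + 165))) + 5841/F(196) = (-12*66)/(((9491 + 9951)/(-75464/12003 + 165))) + 5841/196 = -792/(19442/(1905031/12003)) + 5841*(1/196) = -792/(19442*(12003/1905031)) + 5841/196 = -792/233362326/1905031 + 5841/196 = -792*1905031/233362326 + 5841/196 = -251464092/38893721 + 5841/196 = 177891262329/7623169316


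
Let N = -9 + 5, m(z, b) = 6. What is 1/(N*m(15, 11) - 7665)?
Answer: -1/7689 ≈ -0.00013006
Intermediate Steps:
N = -4
1/(N*m(15, 11) - 7665) = 1/(-4*6 - 7665) = 1/(-24 - 7665) = 1/(-7689) = -1/7689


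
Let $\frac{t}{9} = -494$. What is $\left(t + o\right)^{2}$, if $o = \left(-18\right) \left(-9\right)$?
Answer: $18352656$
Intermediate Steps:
$t = -4446$ ($t = 9 \left(-494\right) = -4446$)
$o = 162$
$\left(t + o\right)^{2} = \left(-4446 + 162\right)^{2} = \left(-4284\right)^{2} = 18352656$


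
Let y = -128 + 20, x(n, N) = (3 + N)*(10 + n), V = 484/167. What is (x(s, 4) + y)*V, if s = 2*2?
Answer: -4840/167 ≈ -28.982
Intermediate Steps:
s = 4
V = 484/167 (V = 484*(1/167) = 484/167 ≈ 2.8982)
y = -108
(x(s, 4) + y)*V = ((30 + 3*4 + 10*4 + 4*4) - 108)*(484/167) = ((30 + 12 + 40 + 16) - 108)*(484/167) = (98 - 108)*(484/167) = -10*484/167 = -4840/167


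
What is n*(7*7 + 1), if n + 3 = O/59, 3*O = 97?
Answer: -21700/177 ≈ -122.60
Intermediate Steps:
O = 97/3 (O = (1/3)*97 = 97/3 ≈ 32.333)
n = -434/177 (n = -3 + (97/3)/59 = -3 + (97/3)*(1/59) = -3 + 97/177 = -434/177 ≈ -2.4520)
n*(7*7 + 1) = -434*(7*7 + 1)/177 = -434*(49 + 1)/177 = -434/177*50 = -21700/177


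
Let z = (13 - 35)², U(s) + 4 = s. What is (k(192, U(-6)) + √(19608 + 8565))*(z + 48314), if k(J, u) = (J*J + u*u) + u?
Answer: 1803281292 + 48798*√28173 ≈ 1.8115e+9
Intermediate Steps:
U(s) = -4 + s
z = 484 (z = (-22)² = 484)
k(J, u) = u + J² + u² (k(J, u) = (J² + u²) + u = u + J² + u²)
(k(192, U(-6)) + √(19608 + 8565))*(z + 48314) = (((-4 - 6) + 192² + (-4 - 6)²) + √(19608 + 8565))*(484 + 48314) = ((-10 + 36864 + (-10)²) + √28173)*48798 = ((-10 + 36864 + 100) + √28173)*48798 = (36954 + √28173)*48798 = 1803281292 + 48798*√28173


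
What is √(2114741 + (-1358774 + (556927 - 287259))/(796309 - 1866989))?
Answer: √151515405371465655/267670 ≈ 1454.2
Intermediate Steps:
√(2114741 + (-1358774 + (556927 - 287259))/(796309 - 1866989)) = √(2114741 + (-1358774 + 269668)/(-1070680)) = √(2114741 - 1089106*(-1/1070680)) = √(2114741 + 544553/535340) = √(1132105991493/535340) = √151515405371465655/267670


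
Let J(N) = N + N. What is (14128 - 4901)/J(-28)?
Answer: -9227/56 ≈ -164.77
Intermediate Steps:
J(N) = 2*N
(14128 - 4901)/J(-28) = (14128 - 4901)/((2*(-28))) = 9227/(-56) = 9227*(-1/56) = -9227/56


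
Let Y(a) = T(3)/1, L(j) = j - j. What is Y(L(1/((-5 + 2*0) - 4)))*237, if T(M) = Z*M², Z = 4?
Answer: 8532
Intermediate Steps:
T(M) = 4*M²
L(j) = 0
Y(a) = 36 (Y(a) = (4*3²)/1 = (4*9)*1 = 36*1 = 36)
Y(L(1/((-5 + 2*0) - 4)))*237 = 36*237 = 8532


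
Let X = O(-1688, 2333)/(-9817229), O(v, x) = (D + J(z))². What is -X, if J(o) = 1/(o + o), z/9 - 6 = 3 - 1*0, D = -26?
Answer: 17732521/257643357876 ≈ 6.8826e-5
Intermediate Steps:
z = 81 (z = 54 + 9*(3 - 1*0) = 54 + 9*(3 + 0) = 54 + 9*3 = 54 + 27 = 81)
J(o) = 1/(2*o)
O(v, x) = 17732521/26244 (O(v, x) = (-26 + (½)/81)² = (-26 + (½)*(1/81))² = (-26 + 1/162)² = (-4211/162)² = 17732521/26244)
X = -17732521/257643357876 (X = (17732521/26244)/(-9817229) = (17732521/26244)*(-1/9817229) = -17732521/257643357876 ≈ -6.8826e-5)
-X = -1*(-17732521/257643357876) = 17732521/257643357876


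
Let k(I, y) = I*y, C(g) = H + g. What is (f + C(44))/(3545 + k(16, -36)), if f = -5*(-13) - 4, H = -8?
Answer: 97/2969 ≈ 0.032671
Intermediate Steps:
f = 61 (f = 65 - 4 = 61)
C(g) = -8 + g
(f + C(44))/(3545 + k(16, -36)) = (61 + (-8 + 44))/(3545 + 16*(-36)) = (61 + 36)/(3545 - 576) = 97/2969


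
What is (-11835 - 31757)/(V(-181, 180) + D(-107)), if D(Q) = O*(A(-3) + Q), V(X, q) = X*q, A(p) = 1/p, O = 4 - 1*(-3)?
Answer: 65388/49997 ≈ 1.3078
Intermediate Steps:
O = 7 (O = 4 + 3 = 7)
A(p) = 1/p
D(Q) = -7/3 + 7*Q (D(Q) = 7*(1/(-3) + Q) = 7*(-⅓ + Q) = -7/3 + 7*Q)
(-11835 - 31757)/(V(-181, 180) + D(-107)) = (-11835 - 31757)/(-181*180 + (-7/3 + 7*(-107))) = -43592/(-32580 + (-7/3 - 749)) = -43592/(-32580 - 2254/3) = -43592/(-99994/3) = -43592*(-3/99994) = 65388/49997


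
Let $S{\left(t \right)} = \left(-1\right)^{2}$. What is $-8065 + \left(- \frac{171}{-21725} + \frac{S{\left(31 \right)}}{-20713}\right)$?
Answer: $- \frac{329924111357}{40908175} \approx -8065.0$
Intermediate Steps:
$S{\left(t \right)} = 1$
$-8065 + \left(- \frac{171}{-21725} + \frac{S{\left(31 \right)}}{-20713}\right) = -8065 + \left(- \frac{171}{-21725} + 1 \frac{1}{-20713}\right) = -8065 + \left(\left(-171\right) \left(- \frac{1}{21725}\right) + 1 \left(- \frac{1}{20713}\right)\right) = -8065 + \left(\frac{171}{21725} - \frac{1}{20713}\right) = -8065 + \frac{320018}{40908175} = - \frac{329924111357}{40908175}$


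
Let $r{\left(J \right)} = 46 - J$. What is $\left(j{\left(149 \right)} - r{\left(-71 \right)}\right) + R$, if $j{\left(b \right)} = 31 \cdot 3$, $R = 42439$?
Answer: $42415$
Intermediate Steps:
$j{\left(b \right)} = 93$
$\left(j{\left(149 \right)} - r{\left(-71 \right)}\right) + R = \left(93 - \left(46 - -71\right)\right) + 42439 = \left(93 - \left(46 + 71\right)\right) + 42439 = \left(93 - 117\right) + 42439 = -24 + 42439 = 42415$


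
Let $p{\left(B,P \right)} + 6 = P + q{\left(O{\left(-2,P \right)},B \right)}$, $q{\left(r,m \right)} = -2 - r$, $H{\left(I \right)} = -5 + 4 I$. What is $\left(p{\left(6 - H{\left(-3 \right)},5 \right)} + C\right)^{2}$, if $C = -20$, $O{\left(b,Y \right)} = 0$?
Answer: $529$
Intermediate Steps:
$p{\left(B,P \right)} = -8 + P$ ($p{\left(B,P \right)} = -6 + \left(P - 2\right) = -6 + \left(-2 + P\right) = -8 + P$)
$\left(p{\left(6 - H{\left(-3 \right)},5 \right)} + C\right)^{2} = \left(\left(-8 + 5\right) - 20\right)^{2} = \left(-3 - 20\right)^{2} = \left(-23\right)^{2} = 529$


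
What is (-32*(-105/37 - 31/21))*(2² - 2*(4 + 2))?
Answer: -858112/777 ≈ -1104.4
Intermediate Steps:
(-32*(-105/37 - 31/21))*(2² - 2*(4 + 2)) = (-32*(-105*1/37 - 31*1/21))*(4 - 2*6) = (-32*(-105/37 - 31/21))*(4 - 12) = -32*(-3352/777)*(-8) = (107264/777)*(-8) = -858112/777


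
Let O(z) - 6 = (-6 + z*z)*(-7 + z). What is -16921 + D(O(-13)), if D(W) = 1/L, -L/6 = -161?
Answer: -16345685/966 ≈ -16921.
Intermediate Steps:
L = 966 (L = -6*(-161) = 966)
O(z) = 6 + (-7 + z)*(-6 + z²) (O(z) = 6 + (-6 + z*z)*(-7 + z) = 6 + (-6 + z²)*(-7 + z) = 6 + (-7 + z)*(-6 + z²))
D(W) = 1/966
-16921 + D(O(-13)) = -16921 + 1/966 = -16345685/966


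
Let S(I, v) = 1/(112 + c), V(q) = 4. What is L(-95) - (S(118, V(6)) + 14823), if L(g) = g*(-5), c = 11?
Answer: -1764805/123 ≈ -14348.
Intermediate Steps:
L(g) = -5*g
S(I, v) = 1/123 (S(I, v) = 1/(112 + 11) = 1/123)
L(-95) - (S(118, V(6)) + 14823) = -5*(-95) - (1/123 + 14823) = 475 - 1*1823230/123 = 475 - 1823230/123 = -1764805/123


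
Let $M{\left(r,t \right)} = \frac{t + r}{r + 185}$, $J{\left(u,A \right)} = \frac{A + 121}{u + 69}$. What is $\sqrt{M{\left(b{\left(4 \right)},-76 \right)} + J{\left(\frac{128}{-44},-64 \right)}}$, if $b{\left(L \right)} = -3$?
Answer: $\frac{\sqrt{7499689834}}{132314} \approx 0.65451$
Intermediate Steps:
$J{\left(u,A \right)} = \frac{121 + A}{69 + u}$
$M{\left(r,t \right)} = \frac{r + t}{185 + r}$
$\sqrt{M{\left(b{\left(4 \right)},-76 \right)} + J{\left(\frac{128}{-44},-64 \right)}} = \sqrt{\frac{-3 - 76}{185 - 3} + \frac{121 - 64}{69 + \frac{128}{-44}}} = \sqrt{\frac{1}{182} \left(-79\right) + \frac{1}{69 + 128 \left(- \frac{1}{44}\right)} 57} = \sqrt{\frac{1}{182} \left(-79\right) + \frac{1}{69 - \frac{32}{11}} \cdot 57} = \sqrt{- \frac{79}{182} + \frac{1}{\frac{727}{11}} \cdot 57} = \sqrt{- \frac{79}{182} + \frac{11}{727} \cdot 57} = \sqrt{- \frac{79}{182} + \frac{627}{727}} = \sqrt{\frac{56681}{132314}} = \frac{\sqrt{7499689834}}{132314}$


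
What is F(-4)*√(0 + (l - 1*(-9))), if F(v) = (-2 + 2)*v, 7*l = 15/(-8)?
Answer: 0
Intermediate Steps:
l = -15/56 (l = (15/(-8))/7 = (15*(-⅛))/7 = (⅐)*(-15/8) = -15/56 ≈ -0.26786)
F(v) = 0 (F(v) = 0*v = 0)
F(-4)*√(0 + (l - 1*(-9))) = 0*√(0 + (-15/56 - 1*(-9))) = 0*√(0 + (-15/56 + 9)) = 0*√(0 + 489/56) = 0*√(489/56) = 0*(√6846/28) = 0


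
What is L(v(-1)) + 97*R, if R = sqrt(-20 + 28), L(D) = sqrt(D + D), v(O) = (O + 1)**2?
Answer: 194*sqrt(2) ≈ 274.36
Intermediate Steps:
v(O) = (1 + O)**2
L(D) = sqrt(2)*sqrt(D) (L(D) = sqrt(2*D) = sqrt(2)*sqrt(D))
R = 2*sqrt(2) (R = sqrt(8) = 2*sqrt(2) ≈ 2.8284)
L(v(-1)) + 97*R = sqrt(2)*sqrt((1 - 1)**2) + 97*(2*sqrt(2)) = sqrt(2)*sqrt(0**2) + 194*sqrt(2) = sqrt(2)*sqrt(0) + 194*sqrt(2) = sqrt(2)*0 + 194*sqrt(2) = 0 + 194*sqrt(2) = 194*sqrt(2)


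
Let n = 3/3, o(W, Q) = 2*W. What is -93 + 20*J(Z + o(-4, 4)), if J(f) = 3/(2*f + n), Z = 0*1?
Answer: -97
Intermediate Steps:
Z = 0
n = 1 (n = 3*(1/3) = 1)
J(f) = 3/(1 + 2*f) (J(f) = 3/(2*f + 1) = 3/(1 + 2*f))
-93 + 20*J(Z + o(-4, 4)) = -93 + 20*(3/(1 + 2*(0 + 2*(-4)))) = -93 + 20*(3/(1 + 2*(0 - 8))) = -93 + 20*(3/(1 + 2*(-8))) = -93 + 20*(3/(1 - 16)) = -93 + 20*(3/(-15)) = -93 + 20*(3*(-1/15)) = -93 + 20*(-1/5) = -93 - 4 = -97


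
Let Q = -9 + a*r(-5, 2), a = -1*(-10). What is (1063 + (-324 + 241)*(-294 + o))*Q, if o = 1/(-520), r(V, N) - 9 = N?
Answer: 1337430183/520 ≈ 2.5720e+6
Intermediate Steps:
a = 10
r(V, N) = 9 + N
o = -1/520 ≈ -0.0019231
Q = 101 (Q = -9 + 10*(9 + 2) = -9 + 10*11 = -9 + 110 = 101)
(1063 + (-324 + 241)*(-294 + o))*Q = (1063 + (-324 + 241)*(-294 - 1/520))*101 = (1063 - 83*(-152881/520))*101 = (1063 + 12689123/520)*101 = (13241883/520)*101 = 1337430183/520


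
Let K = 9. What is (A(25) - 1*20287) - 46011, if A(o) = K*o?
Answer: -66073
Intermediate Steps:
A(o) = 9*o
(A(25) - 1*20287) - 46011 = (9*25 - 1*20287) - 46011 = (225 - 20287) - 46011 = -20062 - 46011 = -66073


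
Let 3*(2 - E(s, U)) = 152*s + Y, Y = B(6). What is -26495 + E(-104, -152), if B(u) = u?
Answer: -63677/3 ≈ -21226.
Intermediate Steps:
Y = 6
E(s, U) = -152*s/3 (E(s, U) = 2 - (152*s + 6)/3 = 2 - (6 + 152*s)/3 = 2 + (-2 - 152*s/3) = -152*s/3)
-26495 + E(-104, -152) = -26495 - 152/3*(-104) = -26495 + 15808/3 = -63677/3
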